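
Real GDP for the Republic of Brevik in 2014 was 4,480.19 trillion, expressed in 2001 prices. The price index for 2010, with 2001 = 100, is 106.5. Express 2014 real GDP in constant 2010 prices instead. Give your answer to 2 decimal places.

4,771.40 trillion

Real GDP in 2010 prices = Real GDP in 2001 prices × (P_2010/P_2001) = 4480.19 × 1.065 = 4771.40.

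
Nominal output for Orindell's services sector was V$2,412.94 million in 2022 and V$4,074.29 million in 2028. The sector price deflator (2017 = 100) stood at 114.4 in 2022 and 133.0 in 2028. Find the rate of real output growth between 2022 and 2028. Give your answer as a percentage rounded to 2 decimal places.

45.24%

Real output 2022 = 2412.94 / 1.144 = 2109.21.
Real output 2028 = 4074.29 / 1.330 = 3063.38.
Real growth = 3063.38 / 2109.21 − 1 = 0.4524.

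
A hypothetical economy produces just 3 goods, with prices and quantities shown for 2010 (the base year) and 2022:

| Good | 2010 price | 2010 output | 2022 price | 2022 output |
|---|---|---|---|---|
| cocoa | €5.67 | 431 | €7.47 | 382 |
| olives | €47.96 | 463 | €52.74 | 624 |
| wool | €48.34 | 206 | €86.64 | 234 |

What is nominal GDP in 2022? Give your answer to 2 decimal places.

Nominal GDP 2022 = Σ (p_2022 × q_2022) = 7.47·382 + 52.74·624 + 86.64·234 = 56037.06.

€56037.06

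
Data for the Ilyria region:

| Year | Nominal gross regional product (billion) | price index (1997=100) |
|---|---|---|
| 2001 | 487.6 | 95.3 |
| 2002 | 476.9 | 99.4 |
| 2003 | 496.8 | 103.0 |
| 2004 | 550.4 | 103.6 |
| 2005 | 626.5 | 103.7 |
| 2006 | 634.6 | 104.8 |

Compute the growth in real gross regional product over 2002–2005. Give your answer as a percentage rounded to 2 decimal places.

Real gross regional product 2002 = 476.9/0.994 = 479.78.
Real gross regional product 2005 = 626.5/1.037 = 604.15.
Change = 604.15/479.78 − 1 = 0.2592.

25.92%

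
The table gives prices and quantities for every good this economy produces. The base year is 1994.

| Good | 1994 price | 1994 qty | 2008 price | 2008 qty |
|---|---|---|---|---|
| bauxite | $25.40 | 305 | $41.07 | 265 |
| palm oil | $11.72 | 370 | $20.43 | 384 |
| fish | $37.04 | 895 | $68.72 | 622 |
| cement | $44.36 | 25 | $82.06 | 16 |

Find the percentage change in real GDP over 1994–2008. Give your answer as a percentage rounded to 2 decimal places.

-24.52%

Real GDP 1994 = Nominal GDP 1994 = 25.40·305 + 11.72·370 + 37.04·895 + 44.36·25 = 46343.20.
Real GDP 2008 (at 1994 prices) = 25.40·265 + 11.72·384 + 37.04·622 + 44.36·16 = 34980.12.
Real growth = 34980.12/46343.20 − 1 = -0.2452.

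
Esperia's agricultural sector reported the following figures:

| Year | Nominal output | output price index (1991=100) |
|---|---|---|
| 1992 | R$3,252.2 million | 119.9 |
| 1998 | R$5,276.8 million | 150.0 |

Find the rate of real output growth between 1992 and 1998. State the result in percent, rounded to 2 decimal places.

Real output 1992 = 3252.2 / 1.199 = 2712.43.
Real output 1998 = 5276.8 / 1.500 = 3517.87.
Real growth = 3517.87 / 2712.43 − 1 = 0.2969.

29.69%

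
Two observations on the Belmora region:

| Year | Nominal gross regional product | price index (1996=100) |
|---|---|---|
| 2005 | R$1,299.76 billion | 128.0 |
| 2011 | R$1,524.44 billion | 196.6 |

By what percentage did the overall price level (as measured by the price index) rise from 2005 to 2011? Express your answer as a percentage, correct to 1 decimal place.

Price-level change = 196.6 / 128.0 − 1 = 0.5359.

53.6%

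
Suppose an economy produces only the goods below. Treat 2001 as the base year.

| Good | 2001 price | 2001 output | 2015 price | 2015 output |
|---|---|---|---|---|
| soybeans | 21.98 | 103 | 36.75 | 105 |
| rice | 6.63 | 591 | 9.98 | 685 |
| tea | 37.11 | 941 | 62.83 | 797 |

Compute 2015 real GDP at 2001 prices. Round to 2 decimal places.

36426.12

Real GDP 2015 = Σ (p_2001 × q_2015) = 21.98·105 + 6.63·685 + 37.11·797 = 36426.12.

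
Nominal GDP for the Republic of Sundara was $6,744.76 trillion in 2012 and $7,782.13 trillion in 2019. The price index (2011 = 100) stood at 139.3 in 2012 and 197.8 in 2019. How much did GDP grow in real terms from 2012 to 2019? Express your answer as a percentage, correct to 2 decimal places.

Real GDP 2012 = 6744.76 / 1.393 = 4841.90.
Real GDP 2019 = 7782.13 / 1.978 = 3934.34.
Real growth = 3934.34 / 4841.90 − 1 = -0.1874.

-18.74%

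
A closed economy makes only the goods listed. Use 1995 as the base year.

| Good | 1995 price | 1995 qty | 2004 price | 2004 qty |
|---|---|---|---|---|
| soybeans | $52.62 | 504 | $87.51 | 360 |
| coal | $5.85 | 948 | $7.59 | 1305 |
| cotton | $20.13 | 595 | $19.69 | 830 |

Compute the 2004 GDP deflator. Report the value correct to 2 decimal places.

133.42

Nominal GDP 2004 = 87.51·360 + 7.59·1305 + 19.69·830 = 57751.25.
Real GDP 2004 (at 1995 prices) = 52.62·360 + 5.85·1305 + 20.13·830 = 43285.35.
Deflator = Nominal/Real × 100 = 57751.25/43285.35 × 100 = 133.420.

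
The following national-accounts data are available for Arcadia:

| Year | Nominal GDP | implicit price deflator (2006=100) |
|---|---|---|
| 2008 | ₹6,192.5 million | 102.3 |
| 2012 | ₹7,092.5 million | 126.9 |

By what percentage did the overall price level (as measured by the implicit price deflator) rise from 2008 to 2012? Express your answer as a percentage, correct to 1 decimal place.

24.0%

Price-level change = 126.9 / 102.3 − 1 = 0.2405.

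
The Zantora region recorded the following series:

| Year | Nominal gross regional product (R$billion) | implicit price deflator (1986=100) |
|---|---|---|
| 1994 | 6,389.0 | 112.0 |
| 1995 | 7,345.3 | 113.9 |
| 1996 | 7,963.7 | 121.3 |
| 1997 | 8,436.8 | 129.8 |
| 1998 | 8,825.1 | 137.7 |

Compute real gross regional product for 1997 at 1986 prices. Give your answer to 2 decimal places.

R$6,499.85 billion

Real gross regional product 1997 = 8436.8 / 1.298 = 6499.85.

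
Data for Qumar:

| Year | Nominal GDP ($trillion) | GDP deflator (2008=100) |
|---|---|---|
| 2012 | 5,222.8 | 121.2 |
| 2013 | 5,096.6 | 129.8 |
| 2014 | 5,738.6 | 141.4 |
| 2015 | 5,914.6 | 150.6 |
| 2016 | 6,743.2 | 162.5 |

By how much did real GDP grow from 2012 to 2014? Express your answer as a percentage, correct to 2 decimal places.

Real GDP 2012 = 5222.8/1.212 = 4309.24.
Real GDP 2014 = 5738.6/1.414 = 4058.42.
Change = 4058.42/4309.24 − 1 = -0.0582.

-5.82%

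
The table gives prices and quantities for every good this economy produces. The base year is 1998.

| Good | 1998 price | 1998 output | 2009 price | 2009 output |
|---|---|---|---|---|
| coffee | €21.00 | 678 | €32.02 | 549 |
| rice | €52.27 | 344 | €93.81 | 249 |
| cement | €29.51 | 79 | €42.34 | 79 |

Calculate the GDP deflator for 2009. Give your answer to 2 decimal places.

Nominal GDP 2009 = 32.02·549 + 93.81·249 + 42.34·79 = 44282.53.
Real GDP 2009 (at 1998 prices) = 21.00·549 + 52.27·249 + 29.51·79 = 26875.52.
Deflator = Nominal/Real × 100 = 44282.53/26875.52 × 100 = 164.769.

164.77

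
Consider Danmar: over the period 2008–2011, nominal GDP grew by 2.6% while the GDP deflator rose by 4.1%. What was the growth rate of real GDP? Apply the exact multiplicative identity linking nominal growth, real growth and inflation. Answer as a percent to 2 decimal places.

-1.44%

(1 + g_nom) = (1 + g_real)(1 + π), so g_real = 1.0260 / 1.0410 − 1 = -0.01441.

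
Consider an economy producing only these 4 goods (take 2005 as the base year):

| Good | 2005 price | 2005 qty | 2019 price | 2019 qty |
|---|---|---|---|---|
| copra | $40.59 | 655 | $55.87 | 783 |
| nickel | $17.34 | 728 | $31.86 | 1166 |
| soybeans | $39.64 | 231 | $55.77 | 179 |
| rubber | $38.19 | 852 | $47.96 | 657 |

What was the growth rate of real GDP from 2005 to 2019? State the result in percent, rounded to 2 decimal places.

Real GDP 2005 = Nominal GDP 2005 = 40.59·655 + 17.34·728 + 39.64·231 + 38.19·852 = 80904.69.
Real GDP 2019 (at 2005 prices) = 40.59·783 + 17.34·1166 + 39.64·179 + 38.19·657 = 84186.80.
Real growth = 84186.80/80904.69 − 1 = 0.0406.

4.06%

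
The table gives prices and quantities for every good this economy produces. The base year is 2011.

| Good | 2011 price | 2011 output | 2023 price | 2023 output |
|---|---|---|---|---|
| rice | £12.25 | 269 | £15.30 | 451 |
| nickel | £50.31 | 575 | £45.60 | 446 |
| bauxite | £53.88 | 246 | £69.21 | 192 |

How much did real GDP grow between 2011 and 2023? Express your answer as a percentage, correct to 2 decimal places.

Real GDP 2011 = Nominal GDP 2011 = 12.25·269 + 50.31·575 + 53.88·246 = 45477.98.
Real GDP 2023 (at 2011 prices) = 12.25·451 + 50.31·446 + 53.88·192 = 38307.97.
Real growth = 38307.97/45477.98 − 1 = -0.1577.

-15.77%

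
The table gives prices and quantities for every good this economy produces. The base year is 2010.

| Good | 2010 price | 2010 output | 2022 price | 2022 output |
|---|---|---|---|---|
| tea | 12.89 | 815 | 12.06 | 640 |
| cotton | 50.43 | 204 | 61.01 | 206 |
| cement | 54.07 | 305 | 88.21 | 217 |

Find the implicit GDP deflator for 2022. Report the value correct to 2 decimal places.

Nominal GDP 2022 = 12.06·640 + 61.01·206 + 88.21·217 = 39428.03.
Real GDP 2022 (at 2010 prices) = 12.89·640 + 50.43·206 + 54.07·217 = 30371.37.
Deflator = Nominal/Real × 100 = 39428.03/30371.37 × 100 = 129.820.

129.82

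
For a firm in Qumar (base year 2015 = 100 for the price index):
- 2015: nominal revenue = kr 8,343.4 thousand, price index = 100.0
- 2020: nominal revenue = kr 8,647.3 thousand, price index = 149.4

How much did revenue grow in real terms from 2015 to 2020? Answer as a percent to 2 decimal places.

Real revenue 2015 = 8343.4 / 1.000 = 8343.40.
Real revenue 2020 = 8647.3 / 1.494 = 5788.02.
Real growth = 5788.02 / 8343.40 − 1 = -0.3063.

-30.63%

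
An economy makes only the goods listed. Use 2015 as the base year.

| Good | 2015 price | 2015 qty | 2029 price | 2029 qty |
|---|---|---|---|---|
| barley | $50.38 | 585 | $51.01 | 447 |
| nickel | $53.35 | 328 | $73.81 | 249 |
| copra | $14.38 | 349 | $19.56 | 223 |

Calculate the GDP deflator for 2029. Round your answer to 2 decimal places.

116.74

Nominal GDP 2029 = 51.01·447 + 73.81·249 + 19.56·223 = 45542.04.
Real GDP 2029 (at 2015 prices) = 50.38·447 + 53.35·249 + 14.38·223 = 39010.75.
Deflator = Nominal/Real × 100 = 45542.04/39010.75 × 100 = 116.742.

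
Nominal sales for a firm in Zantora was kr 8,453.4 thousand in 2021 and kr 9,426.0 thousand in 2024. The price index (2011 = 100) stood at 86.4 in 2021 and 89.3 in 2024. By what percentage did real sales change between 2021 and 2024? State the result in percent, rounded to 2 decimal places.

7.88%

Real sales 2021 = 8453.4 / 0.864 = 9784.03.
Real sales 2024 = 9426.0 / 0.893 = 10555.43.
Real growth = 10555.43 / 9784.03 − 1 = 0.0788.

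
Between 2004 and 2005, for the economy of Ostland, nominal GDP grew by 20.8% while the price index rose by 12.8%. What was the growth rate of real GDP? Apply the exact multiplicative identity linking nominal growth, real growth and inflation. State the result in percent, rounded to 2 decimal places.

7.09%

(1 + g_nom) = (1 + g_real)(1 + π), so g_real = 1.2080 / 1.1280 − 1 = 0.07092.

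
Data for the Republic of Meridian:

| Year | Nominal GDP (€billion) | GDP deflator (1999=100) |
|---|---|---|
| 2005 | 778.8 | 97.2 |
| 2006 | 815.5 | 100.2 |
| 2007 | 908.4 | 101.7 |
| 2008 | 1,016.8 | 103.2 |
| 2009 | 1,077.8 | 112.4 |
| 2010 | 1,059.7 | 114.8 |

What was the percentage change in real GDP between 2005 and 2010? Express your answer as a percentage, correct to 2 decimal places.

15.21%

Real GDP 2005 = 778.8/0.972 = 801.23.
Real GDP 2010 = 1059.7/1.148 = 923.08.
Change = 923.08/801.23 − 1 = 0.1521.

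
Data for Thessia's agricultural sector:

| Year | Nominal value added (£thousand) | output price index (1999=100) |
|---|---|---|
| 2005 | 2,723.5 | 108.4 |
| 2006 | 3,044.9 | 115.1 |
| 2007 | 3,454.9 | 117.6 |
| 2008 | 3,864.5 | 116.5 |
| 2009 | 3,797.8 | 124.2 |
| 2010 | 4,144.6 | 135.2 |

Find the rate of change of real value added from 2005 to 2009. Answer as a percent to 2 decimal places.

Real value added 2005 = 2723.5/1.084 = 2512.45.
Real value added 2009 = 3797.8/1.242 = 3057.81.
Change = 3057.81/2512.45 − 1 = 0.2171.

21.71%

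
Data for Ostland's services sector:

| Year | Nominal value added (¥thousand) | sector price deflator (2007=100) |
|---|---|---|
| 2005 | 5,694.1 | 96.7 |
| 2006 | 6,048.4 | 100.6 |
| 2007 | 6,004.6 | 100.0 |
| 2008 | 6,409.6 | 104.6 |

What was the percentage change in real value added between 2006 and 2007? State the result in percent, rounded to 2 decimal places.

-0.13%

Real value added 2006 = 6048.4/1.006 = 6012.33.
Real value added 2007 = 6004.6/1.000 = 6004.60.
Change = 6004.60/6012.33 − 1 = -0.0013.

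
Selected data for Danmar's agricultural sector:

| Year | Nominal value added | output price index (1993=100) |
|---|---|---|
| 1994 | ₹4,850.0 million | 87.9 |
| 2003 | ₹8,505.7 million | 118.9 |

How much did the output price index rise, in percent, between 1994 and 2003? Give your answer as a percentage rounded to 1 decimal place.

Price-level change = 118.9 / 87.9 − 1 = 0.3527.

35.3%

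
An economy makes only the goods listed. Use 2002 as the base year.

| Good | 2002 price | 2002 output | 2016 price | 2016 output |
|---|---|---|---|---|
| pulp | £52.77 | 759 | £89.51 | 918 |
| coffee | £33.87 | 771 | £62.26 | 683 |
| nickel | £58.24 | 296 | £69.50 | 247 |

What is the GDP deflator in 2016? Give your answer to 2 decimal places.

Nominal GDP 2016 = 89.51·918 + 62.26·683 + 69.50·247 = 141860.26.
Real GDP 2016 (at 2002 prices) = 52.77·918 + 33.87·683 + 58.24·247 = 85961.35.
Deflator = Nominal/Real × 100 = 141860.26/85961.35 × 100 = 165.028.

165.03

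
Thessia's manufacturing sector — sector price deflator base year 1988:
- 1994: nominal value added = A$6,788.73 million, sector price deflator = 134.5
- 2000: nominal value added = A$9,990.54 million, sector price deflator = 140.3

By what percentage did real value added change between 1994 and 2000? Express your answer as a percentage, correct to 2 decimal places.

41.08%

Deflate each year: 1994 → 6788.73/1.345 = 5047.38; 2000 → 9990.54/1.403 = 7120.84.
So real value added changed by 7120.84/5047.38 − 1 = 0.4108, i.e. 41.08%.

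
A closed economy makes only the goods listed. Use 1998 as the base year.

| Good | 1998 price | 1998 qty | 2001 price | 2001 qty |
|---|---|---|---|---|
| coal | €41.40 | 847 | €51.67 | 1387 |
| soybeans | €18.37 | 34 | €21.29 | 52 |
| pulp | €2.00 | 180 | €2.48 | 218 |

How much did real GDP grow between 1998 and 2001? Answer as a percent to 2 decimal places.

63.14%

Real GDP 1998 = Nominal GDP 1998 = 41.40·847 + 18.37·34 + 2.00·180 = 36050.38.
Real GDP 2001 (at 1998 prices) = 41.40·1387 + 18.37·52 + 2.00·218 = 58813.04.
Real growth = 58813.04/36050.38 − 1 = 0.6314.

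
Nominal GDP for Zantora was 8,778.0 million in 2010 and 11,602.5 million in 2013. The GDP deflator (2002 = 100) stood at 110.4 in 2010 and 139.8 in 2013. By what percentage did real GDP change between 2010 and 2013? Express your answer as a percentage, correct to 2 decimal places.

Real GDP 2010 = 8778.0 / 1.104 = 7951.09.
Real GDP 2013 = 11602.5 / 1.398 = 8299.36.
Real growth = 8299.36 / 7951.09 − 1 = 0.0438.

4.38%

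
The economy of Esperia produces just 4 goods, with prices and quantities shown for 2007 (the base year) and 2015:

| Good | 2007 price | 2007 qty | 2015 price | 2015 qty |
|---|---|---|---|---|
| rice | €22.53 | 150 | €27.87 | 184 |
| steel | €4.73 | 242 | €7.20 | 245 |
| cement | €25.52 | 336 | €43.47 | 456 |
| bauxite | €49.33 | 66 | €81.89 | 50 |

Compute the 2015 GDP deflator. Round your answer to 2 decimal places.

158.74

Nominal GDP 2015 = 27.87·184 + 7.20·245 + 43.47·456 + 81.89·50 = 30808.90.
Real GDP 2015 (at 2007 prices) = 22.53·184 + 4.73·245 + 25.52·456 + 49.33·50 = 19407.99.
Deflator = Nominal/Real × 100 = 30808.90/19407.99 × 100 = 158.743.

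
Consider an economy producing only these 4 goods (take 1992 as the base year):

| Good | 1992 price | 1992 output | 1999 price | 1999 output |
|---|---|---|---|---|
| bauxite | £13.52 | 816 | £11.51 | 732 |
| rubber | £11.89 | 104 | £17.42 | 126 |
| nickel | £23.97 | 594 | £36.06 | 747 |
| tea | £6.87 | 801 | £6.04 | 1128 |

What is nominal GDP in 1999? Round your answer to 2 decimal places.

£44370.18

Nominal GDP 1999 = Σ (p_1999 × q_1999) = 11.51·732 + 17.42·126 + 36.06·747 + 6.04·1128 = 44370.18.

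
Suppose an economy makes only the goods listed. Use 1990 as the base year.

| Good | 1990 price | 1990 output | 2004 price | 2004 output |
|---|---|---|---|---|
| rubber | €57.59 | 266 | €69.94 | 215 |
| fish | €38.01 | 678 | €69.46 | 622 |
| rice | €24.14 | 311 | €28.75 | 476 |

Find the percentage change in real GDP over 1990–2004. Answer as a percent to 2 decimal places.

-2.23%

Real GDP 1990 = Nominal GDP 1990 = 57.59·266 + 38.01·678 + 24.14·311 = 48597.26.
Real GDP 2004 (at 1990 prices) = 57.59·215 + 38.01·622 + 24.14·476 = 47514.71.
Real growth = 47514.71/48597.26 − 1 = -0.0223.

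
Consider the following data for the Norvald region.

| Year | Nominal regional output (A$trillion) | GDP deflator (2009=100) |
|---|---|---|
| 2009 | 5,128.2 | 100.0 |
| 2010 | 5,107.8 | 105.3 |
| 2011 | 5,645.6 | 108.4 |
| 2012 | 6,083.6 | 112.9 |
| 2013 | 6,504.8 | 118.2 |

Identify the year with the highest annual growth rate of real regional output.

2010: real = 5107.8/1.053 = 4850.71; growth vs 2009 (5128.20) = -5.41%.
2011: real = 5645.6/1.084 = 5208.12; growth vs 2010 (4850.71) = 7.37%.
2012: real = 6083.6/1.129 = 5388.49; growth vs 2011 (5208.12) = 3.46%.
2013: real = 6504.8/1.182 = 5503.21; growth vs 2012 (5388.49) = 2.13%.

2011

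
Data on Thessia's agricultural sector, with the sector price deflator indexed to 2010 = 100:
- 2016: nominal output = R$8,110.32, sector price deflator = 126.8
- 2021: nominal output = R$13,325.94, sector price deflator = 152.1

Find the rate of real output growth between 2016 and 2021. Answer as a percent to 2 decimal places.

Deflate each year: 2016 → 8110.32/1.268 = 6396.15; 2021 → 13325.94/1.521 = 8761.30.
So real output changed by 8761.30/6396.15 − 1 = 0.3698, i.e. 36.98%.

36.98%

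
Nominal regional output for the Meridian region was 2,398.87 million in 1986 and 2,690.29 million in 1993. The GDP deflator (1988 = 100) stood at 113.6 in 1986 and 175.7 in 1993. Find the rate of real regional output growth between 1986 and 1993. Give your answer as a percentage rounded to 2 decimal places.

Deflate each year: 1986 → 2398.87/1.136 = 2111.68; 1993 → 2690.29/1.757 = 1531.18.
So real regional output changed by 1531.18/2111.68 − 1 = -0.2749, i.e. -27.49%.

-27.49%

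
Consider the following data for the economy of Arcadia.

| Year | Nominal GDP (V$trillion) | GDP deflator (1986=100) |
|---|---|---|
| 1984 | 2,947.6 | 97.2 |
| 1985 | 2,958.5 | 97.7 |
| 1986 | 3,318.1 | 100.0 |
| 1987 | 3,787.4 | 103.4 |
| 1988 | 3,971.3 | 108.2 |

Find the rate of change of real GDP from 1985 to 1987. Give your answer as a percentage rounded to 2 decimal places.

Real GDP 1985 = 2958.5/0.977 = 3028.15.
Real GDP 1987 = 3787.4/1.034 = 3662.86.
Change = 3662.86/3028.15 − 1 = 0.2096.

20.96%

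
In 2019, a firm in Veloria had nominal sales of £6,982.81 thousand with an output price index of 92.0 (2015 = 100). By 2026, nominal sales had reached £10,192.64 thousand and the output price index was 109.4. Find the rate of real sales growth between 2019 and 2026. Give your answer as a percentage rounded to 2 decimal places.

22.75%

Deflate each year: 2019 → 6982.81/0.920 = 7590.01; 2026 → 10192.64/1.094 = 9316.86.
So real sales changed by 9316.86/7590.01 − 1 = 0.2275, i.e. 22.75%.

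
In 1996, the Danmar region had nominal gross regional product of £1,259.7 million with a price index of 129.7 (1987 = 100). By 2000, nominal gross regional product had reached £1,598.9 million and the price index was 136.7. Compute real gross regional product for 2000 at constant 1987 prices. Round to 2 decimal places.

Real gross regional product = Nominal / (price index/100) = 1598.9 / 1.367 = 1169.64.

£1,169.64 million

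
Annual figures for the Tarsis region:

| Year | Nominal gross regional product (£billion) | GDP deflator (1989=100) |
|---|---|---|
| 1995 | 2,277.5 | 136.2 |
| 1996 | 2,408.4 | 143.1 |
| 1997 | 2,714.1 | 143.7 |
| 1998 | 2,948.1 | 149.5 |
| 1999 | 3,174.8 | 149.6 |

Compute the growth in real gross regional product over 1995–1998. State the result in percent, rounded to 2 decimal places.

Real gross regional product 1995 = 2277.5/1.362 = 1672.17.
Real gross regional product 1998 = 2948.1/1.495 = 1971.97.
Change = 1971.97/1672.17 − 1 = 0.1793.

17.93%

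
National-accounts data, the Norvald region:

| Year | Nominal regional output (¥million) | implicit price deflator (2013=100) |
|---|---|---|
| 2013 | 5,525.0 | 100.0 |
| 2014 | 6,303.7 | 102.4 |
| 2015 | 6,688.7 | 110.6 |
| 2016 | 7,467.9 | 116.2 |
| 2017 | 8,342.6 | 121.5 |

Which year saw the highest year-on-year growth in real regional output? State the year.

2014

2014: real = 6303.7/1.024 = 6155.96; growth vs 2013 (5525.00) = 11.42%.
2015: real = 6688.7/1.106 = 6047.65; growth vs 2014 (6155.96) = -1.76%.
2016: real = 7467.9/1.162 = 6426.76; growth vs 2015 (6047.65) = 6.27%.
2017: real = 8342.6/1.215 = 6866.34; growth vs 2016 (6426.76) = 6.84%.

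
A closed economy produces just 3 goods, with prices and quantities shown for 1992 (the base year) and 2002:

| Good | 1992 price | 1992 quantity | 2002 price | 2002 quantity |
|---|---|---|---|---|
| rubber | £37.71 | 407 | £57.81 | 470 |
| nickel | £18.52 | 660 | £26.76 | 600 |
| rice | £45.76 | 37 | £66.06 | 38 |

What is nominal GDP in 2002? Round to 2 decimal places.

Nominal GDP 2002 = Σ (p_2002 × q_2002) = 57.81·470 + 26.76·600 + 66.06·38 = 45736.98.

£45736.98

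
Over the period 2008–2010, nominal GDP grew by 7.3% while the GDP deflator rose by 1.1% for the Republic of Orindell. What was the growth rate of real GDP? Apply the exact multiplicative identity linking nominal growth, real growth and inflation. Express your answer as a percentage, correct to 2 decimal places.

(1 + g_nom) = (1 + g_real)(1 + π), so g_real = 1.0730 / 1.0110 − 1 = 0.06133.

6.13%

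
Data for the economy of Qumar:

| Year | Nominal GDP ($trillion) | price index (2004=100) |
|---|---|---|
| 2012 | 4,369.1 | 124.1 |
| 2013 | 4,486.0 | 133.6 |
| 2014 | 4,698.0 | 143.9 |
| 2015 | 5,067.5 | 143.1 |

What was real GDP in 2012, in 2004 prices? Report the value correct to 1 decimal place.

$3,520.6 trillion

Real GDP 2012 = 4369.1 / 1.241 = 3520.63.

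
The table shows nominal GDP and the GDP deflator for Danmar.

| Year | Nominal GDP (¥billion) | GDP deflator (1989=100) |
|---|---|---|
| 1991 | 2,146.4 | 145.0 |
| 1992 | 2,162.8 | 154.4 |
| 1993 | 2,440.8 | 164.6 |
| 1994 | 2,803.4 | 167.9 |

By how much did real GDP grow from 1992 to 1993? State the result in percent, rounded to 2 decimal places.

Real GDP 1992 = 2162.8/1.544 = 1400.78.
Real GDP 1993 = 2440.8/1.646 = 1482.87.
Change = 1482.87/1400.78 − 1 = 0.0586.

5.86%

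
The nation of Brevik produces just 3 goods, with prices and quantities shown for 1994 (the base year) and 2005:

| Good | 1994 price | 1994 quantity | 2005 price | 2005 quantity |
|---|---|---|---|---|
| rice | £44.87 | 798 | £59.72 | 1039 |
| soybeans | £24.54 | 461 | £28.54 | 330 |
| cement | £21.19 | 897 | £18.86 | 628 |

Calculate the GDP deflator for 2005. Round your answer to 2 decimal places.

122.47

Nominal GDP 2005 = 59.72·1039 + 28.54·330 + 18.86·628 = 83311.36.
Real GDP 2005 (at 1994 prices) = 44.87·1039 + 24.54·330 + 21.19·628 = 68025.45.
Deflator = Nominal/Real × 100 = 83311.36/68025.45 × 100 = 122.471.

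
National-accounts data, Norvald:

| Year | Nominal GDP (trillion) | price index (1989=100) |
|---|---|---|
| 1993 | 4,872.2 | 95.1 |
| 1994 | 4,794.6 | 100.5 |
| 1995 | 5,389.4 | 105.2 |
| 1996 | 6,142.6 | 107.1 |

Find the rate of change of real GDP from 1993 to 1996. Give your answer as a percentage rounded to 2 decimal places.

Real GDP 1993 = 4872.2/0.951 = 5123.24.
Real GDP 1996 = 6142.6/1.071 = 5735.39.
Change = 5735.39/5123.24 − 1 = 0.1195.

11.95%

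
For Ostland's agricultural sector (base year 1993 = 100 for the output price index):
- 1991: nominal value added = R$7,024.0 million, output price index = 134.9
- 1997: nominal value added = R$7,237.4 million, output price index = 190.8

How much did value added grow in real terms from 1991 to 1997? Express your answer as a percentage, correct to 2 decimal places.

Real value added 1991 = 7024.0 / 1.349 = 5206.82.
Real value added 1997 = 7237.4 / 1.908 = 3793.19.
Real growth = 3793.19 / 5206.82 − 1 = -0.2715.

-27.15%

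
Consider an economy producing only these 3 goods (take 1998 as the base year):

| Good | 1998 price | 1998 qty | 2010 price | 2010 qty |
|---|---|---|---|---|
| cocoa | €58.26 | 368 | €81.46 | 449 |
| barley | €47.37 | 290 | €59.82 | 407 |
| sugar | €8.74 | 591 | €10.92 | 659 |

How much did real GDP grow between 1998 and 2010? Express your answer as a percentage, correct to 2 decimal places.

26.91%

Real GDP 1998 = Nominal GDP 1998 = 58.26·368 + 47.37·290 + 8.74·591 = 40342.32.
Real GDP 2010 (at 1998 prices) = 58.26·449 + 47.37·407 + 8.74·659 = 51197.99.
Real growth = 51197.99/40342.32 − 1 = 0.2691.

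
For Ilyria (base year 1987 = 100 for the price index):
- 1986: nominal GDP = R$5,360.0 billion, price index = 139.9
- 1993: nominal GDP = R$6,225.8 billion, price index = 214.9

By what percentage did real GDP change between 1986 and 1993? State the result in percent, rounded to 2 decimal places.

Real GDP 1986 = 5360.0 / 1.399 = 3831.31.
Real GDP 1993 = 6225.8 / 2.149 = 2897.07.
Real growth = 2897.07 / 3831.31 − 1 = -0.2438.

-24.38%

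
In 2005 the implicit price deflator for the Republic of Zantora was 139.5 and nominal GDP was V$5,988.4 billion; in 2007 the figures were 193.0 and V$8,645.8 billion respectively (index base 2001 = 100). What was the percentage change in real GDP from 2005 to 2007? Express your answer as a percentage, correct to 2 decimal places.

4.35%

Real GDP 2005 = 5988.4 / 1.395 = 4292.76.
Real GDP 2007 = 8645.8 / 1.930 = 4479.69.
Real growth = 4479.69 / 4292.76 − 1 = 0.0435.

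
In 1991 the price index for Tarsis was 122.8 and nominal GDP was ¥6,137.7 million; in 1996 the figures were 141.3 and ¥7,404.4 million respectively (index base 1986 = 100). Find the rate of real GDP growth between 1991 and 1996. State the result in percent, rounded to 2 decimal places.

4.84%

Real GDP 1991 = 6137.7 / 1.228 = 4998.13.
Real GDP 1996 = 7404.4 / 1.413 = 5240.20.
Real growth = 5240.20 / 4998.13 − 1 = 0.0484.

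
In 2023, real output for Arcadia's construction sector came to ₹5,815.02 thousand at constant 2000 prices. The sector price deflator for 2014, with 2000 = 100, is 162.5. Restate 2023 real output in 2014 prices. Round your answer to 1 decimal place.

Real output in 2014 prices = Real output in 2000 prices × (P_2014/P_2000) = 5815.02 × 1.625 = 9449.41.

₹9,449.4 thousand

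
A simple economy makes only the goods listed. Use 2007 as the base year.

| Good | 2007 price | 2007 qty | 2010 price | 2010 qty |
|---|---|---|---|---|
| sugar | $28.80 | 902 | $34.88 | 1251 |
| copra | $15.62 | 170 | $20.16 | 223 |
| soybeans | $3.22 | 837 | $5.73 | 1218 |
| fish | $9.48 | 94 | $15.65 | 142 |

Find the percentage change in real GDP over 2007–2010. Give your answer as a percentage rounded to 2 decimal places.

38.99%

Real GDP 2007 = Nominal GDP 2007 = 28.80·902 + 15.62·170 + 3.22·837 + 9.48·94 = 32219.26.
Real GDP 2010 (at 2007 prices) = 28.80·1251 + 15.62·223 + 3.22·1218 + 9.48·142 = 44780.18.
Real growth = 44780.18/32219.26 − 1 = 0.3899.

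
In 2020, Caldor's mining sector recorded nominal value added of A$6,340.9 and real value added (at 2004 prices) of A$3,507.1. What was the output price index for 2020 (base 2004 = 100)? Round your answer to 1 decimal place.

180.8

output price index = (Nominal / Real) × 100 = 6340.9 / 3507.1 × 100 = 180.80.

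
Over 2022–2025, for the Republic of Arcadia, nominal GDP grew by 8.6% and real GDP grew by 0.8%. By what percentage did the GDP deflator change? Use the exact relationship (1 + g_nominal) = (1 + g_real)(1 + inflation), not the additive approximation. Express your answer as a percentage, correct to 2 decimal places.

(1 + g_nom) = (1 + g_real)(1 + π), so π = 1.0860 / 1.0080 − 1 = 0.07738.

7.74%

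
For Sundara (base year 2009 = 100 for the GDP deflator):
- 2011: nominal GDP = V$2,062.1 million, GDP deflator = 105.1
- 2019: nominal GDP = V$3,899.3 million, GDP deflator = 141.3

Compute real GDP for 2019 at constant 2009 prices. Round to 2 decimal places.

Real GDP = Nominal / (GDP deflator/100) = 3899.3 / 1.413 = 2759.59.

V$2,759.59 million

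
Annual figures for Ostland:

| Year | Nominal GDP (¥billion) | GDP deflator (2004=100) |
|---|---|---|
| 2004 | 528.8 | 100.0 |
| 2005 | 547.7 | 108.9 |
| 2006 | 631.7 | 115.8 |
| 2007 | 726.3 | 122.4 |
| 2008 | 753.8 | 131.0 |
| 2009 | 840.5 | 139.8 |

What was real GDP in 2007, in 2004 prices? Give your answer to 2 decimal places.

¥593.38 billion

Real GDP 2007 = 726.3 / 1.224 = 593.38.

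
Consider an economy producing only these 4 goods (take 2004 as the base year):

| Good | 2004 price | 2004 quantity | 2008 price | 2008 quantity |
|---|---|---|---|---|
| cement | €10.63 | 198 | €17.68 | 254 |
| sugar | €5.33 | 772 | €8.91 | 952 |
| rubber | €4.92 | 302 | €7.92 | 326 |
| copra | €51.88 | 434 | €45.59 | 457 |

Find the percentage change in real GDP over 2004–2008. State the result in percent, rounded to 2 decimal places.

Real GDP 2004 = Nominal GDP 2004 = 10.63·198 + 5.33·772 + 4.92·302 + 51.88·434 = 30221.26.
Real GDP 2008 (at 2004 prices) = 10.63·254 + 5.33·952 + 4.92·326 + 51.88·457 = 33087.26.
Real growth = 33087.26/30221.26 − 1 = 0.0948.

9.48%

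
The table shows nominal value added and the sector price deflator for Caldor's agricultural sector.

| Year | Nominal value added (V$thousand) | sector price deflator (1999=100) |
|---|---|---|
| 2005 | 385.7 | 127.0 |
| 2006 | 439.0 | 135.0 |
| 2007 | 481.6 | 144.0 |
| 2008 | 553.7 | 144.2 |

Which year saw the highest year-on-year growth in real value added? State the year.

2006: real = 439.0/1.350 = 325.19; growth vs 2005 (303.70) = 7.08%.
2007: real = 481.6/1.440 = 334.44; growth vs 2006 (325.19) = 2.84%.
2008: real = 553.7/1.442 = 383.98; growth vs 2007 (334.44) = 14.81%.

2008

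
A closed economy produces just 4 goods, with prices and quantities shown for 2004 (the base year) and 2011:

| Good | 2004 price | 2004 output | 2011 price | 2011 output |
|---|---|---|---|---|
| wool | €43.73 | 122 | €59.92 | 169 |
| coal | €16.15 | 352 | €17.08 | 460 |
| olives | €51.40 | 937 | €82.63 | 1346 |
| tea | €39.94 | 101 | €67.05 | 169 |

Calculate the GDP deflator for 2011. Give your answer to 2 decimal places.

Nominal GDP 2011 = 59.92·169 + 17.08·460 + 82.63·1346 + 67.05·169 = 140534.71.
Real GDP 2011 (at 2004 prices) = 43.73·169 + 16.15·460 + 51.40·1346 + 39.94·169 = 90753.63.
Deflator = Nominal/Real × 100 = 140534.71/90753.63 × 100 = 154.853.

154.85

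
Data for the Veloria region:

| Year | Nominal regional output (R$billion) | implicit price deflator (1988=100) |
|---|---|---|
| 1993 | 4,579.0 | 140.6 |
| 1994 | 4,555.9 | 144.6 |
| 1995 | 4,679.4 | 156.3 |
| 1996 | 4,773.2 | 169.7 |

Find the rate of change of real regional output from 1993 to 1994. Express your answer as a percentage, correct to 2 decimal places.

Real regional output 1993 = 4579.0/1.406 = 3256.76.
Real regional output 1994 = 4555.9/1.446 = 3150.69.
Change = 3150.69/3256.76 − 1 = -0.0326.

-3.26%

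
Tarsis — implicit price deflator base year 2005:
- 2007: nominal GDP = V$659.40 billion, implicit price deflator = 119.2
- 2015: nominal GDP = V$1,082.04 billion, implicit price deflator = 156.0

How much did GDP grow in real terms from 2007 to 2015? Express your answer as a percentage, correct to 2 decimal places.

25.39%

Deflate each year: 2007 → 659.40/1.192 = 553.19; 2015 → 1082.04/1.560 = 693.62.
So real GDP changed by 693.62/553.19 − 1 = 0.2539, i.e. 25.39%.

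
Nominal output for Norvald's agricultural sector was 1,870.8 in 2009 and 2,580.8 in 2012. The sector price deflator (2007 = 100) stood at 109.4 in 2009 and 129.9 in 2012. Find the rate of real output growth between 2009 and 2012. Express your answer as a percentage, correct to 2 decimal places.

Deflate each year: 2009 → 1870.8/1.094 = 1710.05; 2012 → 2580.8/1.299 = 1986.76.
So real output changed by 1986.76/1710.05 − 1 = 0.1618, i.e. 16.18%.

16.18%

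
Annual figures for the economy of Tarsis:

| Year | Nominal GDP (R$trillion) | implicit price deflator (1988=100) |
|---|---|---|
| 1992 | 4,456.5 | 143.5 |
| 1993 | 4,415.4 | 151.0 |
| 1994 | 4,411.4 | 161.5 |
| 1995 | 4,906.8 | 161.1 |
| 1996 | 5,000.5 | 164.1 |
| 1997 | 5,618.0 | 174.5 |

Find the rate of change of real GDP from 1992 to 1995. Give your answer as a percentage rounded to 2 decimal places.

-1.92%

Real GDP 1992 = 4456.5/1.435 = 3105.57.
Real GDP 1995 = 4906.8/1.611 = 3045.81.
Change = 3045.81/3105.57 − 1 = -0.0192.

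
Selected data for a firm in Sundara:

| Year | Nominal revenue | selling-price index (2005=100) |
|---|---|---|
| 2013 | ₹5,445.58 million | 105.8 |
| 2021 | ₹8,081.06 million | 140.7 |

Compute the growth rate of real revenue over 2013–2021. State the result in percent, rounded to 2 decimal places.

Deflate each year: 2013 → 5445.58/1.058 = 5147.05; 2021 → 8081.06/1.407 = 5743.47.
So real revenue changed by 5743.47/5147.05 − 1 = 0.1159, i.e. 11.59%.

11.59%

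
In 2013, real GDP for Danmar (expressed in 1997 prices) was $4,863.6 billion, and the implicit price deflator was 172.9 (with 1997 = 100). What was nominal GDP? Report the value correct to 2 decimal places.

$8,409.16 billion

Nominal GDP = Real × (implicit price deflator/100) = 4863.6 × 1.729 = 8409.16.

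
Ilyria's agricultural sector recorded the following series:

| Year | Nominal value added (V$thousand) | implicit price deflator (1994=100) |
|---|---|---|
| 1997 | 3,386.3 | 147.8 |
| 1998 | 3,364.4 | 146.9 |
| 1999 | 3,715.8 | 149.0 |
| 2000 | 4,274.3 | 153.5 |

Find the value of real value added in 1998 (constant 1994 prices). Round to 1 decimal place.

V$2,290.3 thousand

Real value added 1998 = 3364.4 / 1.469 = 2290.27.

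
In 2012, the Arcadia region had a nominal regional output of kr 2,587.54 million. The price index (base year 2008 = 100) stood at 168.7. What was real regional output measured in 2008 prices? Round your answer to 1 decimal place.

kr 1,533.8 million

Real regional output = Nominal / (price index/100) = 2587.54 / 1.687 = 1533.81.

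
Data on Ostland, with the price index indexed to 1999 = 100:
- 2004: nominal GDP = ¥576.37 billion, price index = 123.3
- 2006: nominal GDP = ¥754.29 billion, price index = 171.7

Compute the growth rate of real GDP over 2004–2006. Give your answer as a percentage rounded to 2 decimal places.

Deflate each year: 2004 → 576.37/1.233 = 467.45; 2006 → 754.29/1.717 = 439.31.
So real GDP changed by 439.31/467.45 − 1 = -0.0602, i.e. -6.02%.

-6.02%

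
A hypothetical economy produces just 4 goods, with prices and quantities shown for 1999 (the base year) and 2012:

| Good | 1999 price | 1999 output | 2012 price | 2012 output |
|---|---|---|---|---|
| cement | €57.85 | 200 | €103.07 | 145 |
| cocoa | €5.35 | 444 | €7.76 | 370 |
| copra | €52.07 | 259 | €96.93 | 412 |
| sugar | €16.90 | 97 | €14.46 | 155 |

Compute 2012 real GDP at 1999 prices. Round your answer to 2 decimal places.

€34440.09

Real GDP 2012 = Σ (p_1999 × q_2012) = 57.85·145 + 5.35·370 + 52.07·412 + 16.90·155 = 34440.09.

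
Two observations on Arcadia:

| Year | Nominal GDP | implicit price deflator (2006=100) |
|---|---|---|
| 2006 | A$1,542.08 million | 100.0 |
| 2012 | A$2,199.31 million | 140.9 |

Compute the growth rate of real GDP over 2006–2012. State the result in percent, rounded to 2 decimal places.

1.22%

Deflate each year: 2006 → 1542.08/1.000 = 1542.08; 2012 → 2199.31/1.409 = 1560.90.
So real GDP changed by 1560.90/1542.08 − 1 = 0.0122, i.e. 1.22%.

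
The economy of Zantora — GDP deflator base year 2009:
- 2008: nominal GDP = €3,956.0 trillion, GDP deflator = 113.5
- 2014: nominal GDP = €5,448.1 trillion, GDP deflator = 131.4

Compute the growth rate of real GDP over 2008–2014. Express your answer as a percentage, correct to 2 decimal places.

Deflate each year: 2008 → 3956.0/1.135 = 3485.46; 2014 → 5448.1/1.314 = 4146.19.
So real GDP changed by 4146.19/3485.46 − 1 = 0.1896, i.e. 18.96%.

18.96%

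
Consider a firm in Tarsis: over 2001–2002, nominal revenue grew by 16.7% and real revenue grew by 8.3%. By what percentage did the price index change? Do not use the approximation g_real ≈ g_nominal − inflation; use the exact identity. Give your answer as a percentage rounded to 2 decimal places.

(1 + g_nom) = (1 + g_real)(1 + π), so π = 1.1670 / 1.0830 − 1 = 0.07756.

7.76%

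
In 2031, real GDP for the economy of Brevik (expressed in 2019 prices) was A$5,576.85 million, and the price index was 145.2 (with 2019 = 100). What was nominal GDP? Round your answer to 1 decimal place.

A$8,097.6 million

Nominal GDP = Real × (price index/100) = 5576.85 × 1.452 = 8097.59.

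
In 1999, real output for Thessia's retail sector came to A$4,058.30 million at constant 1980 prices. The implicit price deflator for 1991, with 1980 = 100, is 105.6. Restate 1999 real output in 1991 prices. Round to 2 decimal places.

A$4,285.56 million

Real output in 1991 prices = Real output in 1980 prices × (P_1991/P_1980) = 4058.30 × 1.056 = 4285.56.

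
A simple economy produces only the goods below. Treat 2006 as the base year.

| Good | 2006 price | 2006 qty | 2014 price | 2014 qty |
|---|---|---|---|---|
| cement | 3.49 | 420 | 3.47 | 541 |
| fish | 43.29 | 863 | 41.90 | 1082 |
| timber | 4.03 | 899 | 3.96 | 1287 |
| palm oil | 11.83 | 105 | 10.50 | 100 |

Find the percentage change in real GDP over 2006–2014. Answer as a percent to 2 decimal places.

Real GDP 2006 = Nominal GDP 2006 = 3.49·420 + 43.29·863 + 4.03·899 + 11.83·105 = 43690.19.
Real GDP 2014 (at 2006 prices) = 3.49·541 + 43.29·1082 + 4.03·1287 + 11.83·100 = 55097.48.
Real growth = 55097.48/43690.19 − 1 = 0.2611.

26.11%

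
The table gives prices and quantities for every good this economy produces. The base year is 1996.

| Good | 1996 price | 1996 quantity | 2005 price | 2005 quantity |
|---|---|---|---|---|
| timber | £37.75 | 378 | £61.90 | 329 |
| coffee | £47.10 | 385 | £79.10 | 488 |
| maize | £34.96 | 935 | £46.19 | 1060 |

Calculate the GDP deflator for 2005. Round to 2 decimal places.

Nominal GDP 2005 = 61.90·329 + 79.10·488 + 46.19·1060 = 107927.30.
Real GDP 2005 (at 1996 prices) = 37.75·329 + 47.10·488 + 34.96·1060 = 72462.15.
Deflator = Nominal/Real × 100 = 107927.30/72462.15 × 100 = 148.943.

148.94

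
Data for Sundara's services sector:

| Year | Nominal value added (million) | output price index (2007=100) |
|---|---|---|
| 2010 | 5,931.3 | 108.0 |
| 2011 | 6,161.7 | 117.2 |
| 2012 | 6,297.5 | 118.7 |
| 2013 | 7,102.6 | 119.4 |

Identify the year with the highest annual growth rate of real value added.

2011: real = 6161.7/1.172 = 5257.42; growth vs 2010 (5491.94) = -4.27%.
2012: real = 6297.5/1.187 = 5305.39; growth vs 2011 (5257.42) = 0.91%.
2013: real = 7102.6/1.194 = 5948.58; growth vs 2012 (5305.39) = 12.12%.

2013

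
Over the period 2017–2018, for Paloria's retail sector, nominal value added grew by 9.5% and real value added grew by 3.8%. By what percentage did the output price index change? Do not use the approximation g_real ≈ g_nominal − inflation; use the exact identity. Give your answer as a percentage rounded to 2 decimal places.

5.49%

(1 + g_nom) = (1 + g_real)(1 + π), so π = 1.0950 / 1.0380 − 1 = 0.05491.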